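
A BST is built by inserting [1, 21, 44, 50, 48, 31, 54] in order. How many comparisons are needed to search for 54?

Search path for 54: 1 -> 21 -> 44 -> 50 -> 54
Found: True
Comparisons: 5


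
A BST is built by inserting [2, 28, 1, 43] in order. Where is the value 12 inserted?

Starting tree (level order): [2, 1, 28, None, None, None, 43]
Insertion path: 2 -> 28
Result: insert 12 as left child of 28
Final tree (level order): [2, 1, 28, None, None, 12, 43]


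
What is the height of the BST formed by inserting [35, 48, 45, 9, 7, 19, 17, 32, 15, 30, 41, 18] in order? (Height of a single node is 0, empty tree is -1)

Insertion order: [35, 48, 45, 9, 7, 19, 17, 32, 15, 30, 41, 18]
Tree (level-order array): [35, 9, 48, 7, 19, 45, None, None, None, 17, 32, 41, None, 15, 18, 30]
Compute height bottom-up (empty subtree = -1):
  height(7) = 1 + max(-1, -1) = 0
  height(15) = 1 + max(-1, -1) = 0
  height(18) = 1 + max(-1, -1) = 0
  height(17) = 1 + max(0, 0) = 1
  height(30) = 1 + max(-1, -1) = 0
  height(32) = 1 + max(0, -1) = 1
  height(19) = 1 + max(1, 1) = 2
  height(9) = 1 + max(0, 2) = 3
  height(41) = 1 + max(-1, -1) = 0
  height(45) = 1 + max(0, -1) = 1
  height(48) = 1 + max(1, -1) = 2
  height(35) = 1 + max(3, 2) = 4
Height = 4


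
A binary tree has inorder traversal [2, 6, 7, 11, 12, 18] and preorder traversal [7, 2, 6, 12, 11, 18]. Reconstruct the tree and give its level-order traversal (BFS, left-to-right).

Inorder:  [2, 6, 7, 11, 12, 18]
Preorder: [7, 2, 6, 12, 11, 18]
Algorithm: preorder visits root first, so consume preorder in order;
for each root, split the current inorder slice at that value into
left-subtree inorder and right-subtree inorder, then recurse.
Recursive splits:
  root=7; inorder splits into left=[2, 6], right=[11, 12, 18]
  root=2; inorder splits into left=[], right=[6]
  root=6; inorder splits into left=[], right=[]
  root=12; inorder splits into left=[11], right=[18]
  root=11; inorder splits into left=[], right=[]
  root=18; inorder splits into left=[], right=[]
Reconstructed level-order: [7, 2, 12, 6, 11, 18]


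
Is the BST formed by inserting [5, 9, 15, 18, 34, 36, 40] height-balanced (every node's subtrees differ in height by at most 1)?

Tree (level-order array): [5, None, 9, None, 15, None, 18, None, 34, None, 36, None, 40]
Definition: a tree is height-balanced if, at every node, |h(left) - h(right)| <= 1 (empty subtree has height -1).
Bottom-up per-node check:
  node 40: h_left=-1, h_right=-1, diff=0 [OK], height=0
  node 36: h_left=-1, h_right=0, diff=1 [OK], height=1
  node 34: h_left=-1, h_right=1, diff=2 [FAIL (|-1-1|=2 > 1)], height=2
  node 18: h_left=-1, h_right=2, diff=3 [FAIL (|-1-2|=3 > 1)], height=3
  node 15: h_left=-1, h_right=3, diff=4 [FAIL (|-1-3|=4 > 1)], height=4
  node 9: h_left=-1, h_right=4, diff=5 [FAIL (|-1-4|=5 > 1)], height=5
  node 5: h_left=-1, h_right=5, diff=6 [FAIL (|-1-5|=6 > 1)], height=6
Node 34 violates the condition: |-1 - 1| = 2 > 1.
Result: Not balanced


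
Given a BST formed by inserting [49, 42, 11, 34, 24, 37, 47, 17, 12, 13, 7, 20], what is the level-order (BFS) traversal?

Tree insertion order: [49, 42, 11, 34, 24, 37, 47, 17, 12, 13, 7, 20]
Tree (level-order array): [49, 42, None, 11, 47, 7, 34, None, None, None, None, 24, 37, 17, None, None, None, 12, 20, None, 13]
BFS from the root, enqueuing left then right child of each popped node:
  queue [49] -> pop 49, enqueue [42], visited so far: [49]
  queue [42] -> pop 42, enqueue [11, 47], visited so far: [49, 42]
  queue [11, 47] -> pop 11, enqueue [7, 34], visited so far: [49, 42, 11]
  queue [47, 7, 34] -> pop 47, enqueue [none], visited so far: [49, 42, 11, 47]
  queue [7, 34] -> pop 7, enqueue [none], visited so far: [49, 42, 11, 47, 7]
  queue [34] -> pop 34, enqueue [24, 37], visited so far: [49, 42, 11, 47, 7, 34]
  queue [24, 37] -> pop 24, enqueue [17], visited so far: [49, 42, 11, 47, 7, 34, 24]
  queue [37, 17] -> pop 37, enqueue [none], visited so far: [49, 42, 11, 47, 7, 34, 24, 37]
  queue [17] -> pop 17, enqueue [12, 20], visited so far: [49, 42, 11, 47, 7, 34, 24, 37, 17]
  queue [12, 20] -> pop 12, enqueue [13], visited so far: [49, 42, 11, 47, 7, 34, 24, 37, 17, 12]
  queue [20, 13] -> pop 20, enqueue [none], visited so far: [49, 42, 11, 47, 7, 34, 24, 37, 17, 12, 20]
  queue [13] -> pop 13, enqueue [none], visited so far: [49, 42, 11, 47, 7, 34, 24, 37, 17, 12, 20, 13]
Result: [49, 42, 11, 47, 7, 34, 24, 37, 17, 12, 20, 13]


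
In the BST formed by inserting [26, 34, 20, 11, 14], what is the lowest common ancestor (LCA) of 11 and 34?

Tree insertion order: [26, 34, 20, 11, 14]
Tree (level-order array): [26, 20, 34, 11, None, None, None, None, 14]
In a BST, the LCA of p=11, q=34 is the first node v on the
root-to-leaf path with p <= v <= q (go left if both < v, right if both > v).
Walk from root:
  at 26: 11 <= 26 <= 34, this is the LCA
LCA = 26


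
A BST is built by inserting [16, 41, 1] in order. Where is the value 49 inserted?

Starting tree (level order): [16, 1, 41]
Insertion path: 16 -> 41
Result: insert 49 as right child of 41
Final tree (level order): [16, 1, 41, None, None, None, 49]


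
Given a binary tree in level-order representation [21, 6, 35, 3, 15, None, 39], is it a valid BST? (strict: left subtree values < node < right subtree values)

Level-order array: [21, 6, 35, 3, 15, None, 39]
Validate using subtree bounds (lo, hi): at each node, require lo < value < hi,
then recurse left with hi=value and right with lo=value.
Preorder trace (stopping at first violation):
  at node 21 with bounds (-inf, +inf): OK
  at node 6 with bounds (-inf, 21): OK
  at node 3 with bounds (-inf, 6): OK
  at node 15 with bounds (6, 21): OK
  at node 35 with bounds (21, +inf): OK
  at node 39 with bounds (35, +inf): OK
No violation found at any node.
Result: Valid BST


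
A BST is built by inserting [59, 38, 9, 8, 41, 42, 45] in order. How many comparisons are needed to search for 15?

Search path for 15: 59 -> 38 -> 9
Found: False
Comparisons: 3


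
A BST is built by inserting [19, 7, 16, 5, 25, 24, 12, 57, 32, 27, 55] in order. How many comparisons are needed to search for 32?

Search path for 32: 19 -> 25 -> 57 -> 32
Found: True
Comparisons: 4


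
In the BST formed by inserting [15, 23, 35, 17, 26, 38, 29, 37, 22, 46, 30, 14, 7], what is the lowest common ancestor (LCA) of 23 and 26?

Tree insertion order: [15, 23, 35, 17, 26, 38, 29, 37, 22, 46, 30, 14, 7]
Tree (level-order array): [15, 14, 23, 7, None, 17, 35, None, None, None, 22, 26, 38, None, None, None, 29, 37, 46, None, 30]
In a BST, the LCA of p=23, q=26 is the first node v on the
root-to-leaf path with p <= v <= q (go left if both < v, right if both > v).
Walk from root:
  at 15: both 23 and 26 > 15, go right
  at 23: 23 <= 23 <= 26, this is the LCA
LCA = 23


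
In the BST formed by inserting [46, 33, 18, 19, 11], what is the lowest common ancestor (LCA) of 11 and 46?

Tree insertion order: [46, 33, 18, 19, 11]
Tree (level-order array): [46, 33, None, 18, None, 11, 19]
In a BST, the LCA of p=11, q=46 is the first node v on the
root-to-leaf path with p <= v <= q (go left if both < v, right if both > v).
Walk from root:
  at 46: 11 <= 46 <= 46, this is the LCA
LCA = 46


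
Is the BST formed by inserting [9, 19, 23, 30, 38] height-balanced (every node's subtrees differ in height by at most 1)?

Tree (level-order array): [9, None, 19, None, 23, None, 30, None, 38]
Definition: a tree is height-balanced if, at every node, |h(left) - h(right)| <= 1 (empty subtree has height -1).
Bottom-up per-node check:
  node 38: h_left=-1, h_right=-1, diff=0 [OK], height=0
  node 30: h_left=-1, h_right=0, diff=1 [OK], height=1
  node 23: h_left=-1, h_right=1, diff=2 [FAIL (|-1-1|=2 > 1)], height=2
  node 19: h_left=-1, h_right=2, diff=3 [FAIL (|-1-2|=3 > 1)], height=3
  node 9: h_left=-1, h_right=3, diff=4 [FAIL (|-1-3|=4 > 1)], height=4
Node 23 violates the condition: |-1 - 1| = 2 > 1.
Result: Not balanced


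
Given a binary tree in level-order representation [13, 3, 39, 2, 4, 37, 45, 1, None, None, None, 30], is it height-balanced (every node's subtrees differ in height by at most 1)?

Tree (level-order array): [13, 3, 39, 2, 4, 37, 45, 1, None, None, None, 30]
Definition: a tree is height-balanced if, at every node, |h(left) - h(right)| <= 1 (empty subtree has height -1).
Bottom-up per-node check:
  node 1: h_left=-1, h_right=-1, diff=0 [OK], height=0
  node 2: h_left=0, h_right=-1, diff=1 [OK], height=1
  node 4: h_left=-1, h_right=-1, diff=0 [OK], height=0
  node 3: h_left=1, h_right=0, diff=1 [OK], height=2
  node 30: h_left=-1, h_right=-1, diff=0 [OK], height=0
  node 37: h_left=0, h_right=-1, diff=1 [OK], height=1
  node 45: h_left=-1, h_right=-1, diff=0 [OK], height=0
  node 39: h_left=1, h_right=0, diff=1 [OK], height=2
  node 13: h_left=2, h_right=2, diff=0 [OK], height=3
All nodes satisfy the balance condition.
Result: Balanced


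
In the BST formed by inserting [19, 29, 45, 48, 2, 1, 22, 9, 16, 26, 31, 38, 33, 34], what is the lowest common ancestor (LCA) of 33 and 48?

Tree insertion order: [19, 29, 45, 48, 2, 1, 22, 9, 16, 26, 31, 38, 33, 34]
Tree (level-order array): [19, 2, 29, 1, 9, 22, 45, None, None, None, 16, None, 26, 31, 48, None, None, None, None, None, 38, None, None, 33, None, None, 34]
In a BST, the LCA of p=33, q=48 is the first node v on the
root-to-leaf path with p <= v <= q (go left if both < v, right if both > v).
Walk from root:
  at 19: both 33 and 48 > 19, go right
  at 29: both 33 and 48 > 29, go right
  at 45: 33 <= 45 <= 48, this is the LCA
LCA = 45


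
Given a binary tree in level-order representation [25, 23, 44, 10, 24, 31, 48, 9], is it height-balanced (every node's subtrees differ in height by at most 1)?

Tree (level-order array): [25, 23, 44, 10, 24, 31, 48, 9]
Definition: a tree is height-balanced if, at every node, |h(left) - h(right)| <= 1 (empty subtree has height -1).
Bottom-up per-node check:
  node 9: h_left=-1, h_right=-1, diff=0 [OK], height=0
  node 10: h_left=0, h_right=-1, diff=1 [OK], height=1
  node 24: h_left=-1, h_right=-1, diff=0 [OK], height=0
  node 23: h_left=1, h_right=0, diff=1 [OK], height=2
  node 31: h_left=-1, h_right=-1, diff=0 [OK], height=0
  node 48: h_left=-1, h_right=-1, diff=0 [OK], height=0
  node 44: h_left=0, h_right=0, diff=0 [OK], height=1
  node 25: h_left=2, h_right=1, diff=1 [OK], height=3
All nodes satisfy the balance condition.
Result: Balanced


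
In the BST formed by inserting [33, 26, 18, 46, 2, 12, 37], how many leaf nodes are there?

Tree built from: [33, 26, 18, 46, 2, 12, 37]
Tree (level-order array): [33, 26, 46, 18, None, 37, None, 2, None, None, None, None, 12]
Rule: A leaf has 0 children.
Per-node child counts:
  node 33: 2 child(ren)
  node 26: 1 child(ren)
  node 18: 1 child(ren)
  node 2: 1 child(ren)
  node 12: 0 child(ren)
  node 46: 1 child(ren)
  node 37: 0 child(ren)
Matching nodes: [12, 37]
Count of leaf nodes: 2


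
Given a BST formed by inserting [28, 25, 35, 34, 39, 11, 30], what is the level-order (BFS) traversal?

Tree insertion order: [28, 25, 35, 34, 39, 11, 30]
Tree (level-order array): [28, 25, 35, 11, None, 34, 39, None, None, 30]
BFS from the root, enqueuing left then right child of each popped node:
  queue [28] -> pop 28, enqueue [25, 35], visited so far: [28]
  queue [25, 35] -> pop 25, enqueue [11], visited so far: [28, 25]
  queue [35, 11] -> pop 35, enqueue [34, 39], visited so far: [28, 25, 35]
  queue [11, 34, 39] -> pop 11, enqueue [none], visited so far: [28, 25, 35, 11]
  queue [34, 39] -> pop 34, enqueue [30], visited so far: [28, 25, 35, 11, 34]
  queue [39, 30] -> pop 39, enqueue [none], visited so far: [28, 25, 35, 11, 34, 39]
  queue [30] -> pop 30, enqueue [none], visited so far: [28, 25, 35, 11, 34, 39, 30]
Result: [28, 25, 35, 11, 34, 39, 30]


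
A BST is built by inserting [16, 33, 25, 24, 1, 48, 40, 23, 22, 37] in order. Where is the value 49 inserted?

Starting tree (level order): [16, 1, 33, None, None, 25, 48, 24, None, 40, None, 23, None, 37, None, 22]
Insertion path: 16 -> 33 -> 48
Result: insert 49 as right child of 48
Final tree (level order): [16, 1, 33, None, None, 25, 48, 24, None, 40, 49, 23, None, 37, None, None, None, 22]


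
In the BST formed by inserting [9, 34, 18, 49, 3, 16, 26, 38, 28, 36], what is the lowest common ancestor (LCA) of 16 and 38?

Tree insertion order: [9, 34, 18, 49, 3, 16, 26, 38, 28, 36]
Tree (level-order array): [9, 3, 34, None, None, 18, 49, 16, 26, 38, None, None, None, None, 28, 36]
In a BST, the LCA of p=16, q=38 is the first node v on the
root-to-leaf path with p <= v <= q (go left if both < v, right if both > v).
Walk from root:
  at 9: both 16 and 38 > 9, go right
  at 34: 16 <= 34 <= 38, this is the LCA
LCA = 34


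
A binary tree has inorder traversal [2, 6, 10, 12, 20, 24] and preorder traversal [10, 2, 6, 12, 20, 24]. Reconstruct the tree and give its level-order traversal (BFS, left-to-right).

Inorder:  [2, 6, 10, 12, 20, 24]
Preorder: [10, 2, 6, 12, 20, 24]
Algorithm: preorder visits root first, so consume preorder in order;
for each root, split the current inorder slice at that value into
left-subtree inorder and right-subtree inorder, then recurse.
Recursive splits:
  root=10; inorder splits into left=[2, 6], right=[12, 20, 24]
  root=2; inorder splits into left=[], right=[6]
  root=6; inorder splits into left=[], right=[]
  root=12; inorder splits into left=[], right=[20, 24]
  root=20; inorder splits into left=[], right=[24]
  root=24; inorder splits into left=[], right=[]
Reconstructed level-order: [10, 2, 12, 6, 20, 24]


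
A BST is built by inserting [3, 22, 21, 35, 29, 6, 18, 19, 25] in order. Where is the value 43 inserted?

Starting tree (level order): [3, None, 22, 21, 35, 6, None, 29, None, None, 18, 25, None, None, 19]
Insertion path: 3 -> 22 -> 35
Result: insert 43 as right child of 35
Final tree (level order): [3, None, 22, 21, 35, 6, None, 29, 43, None, 18, 25, None, None, None, None, 19]


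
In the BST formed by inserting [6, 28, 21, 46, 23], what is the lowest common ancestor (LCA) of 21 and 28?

Tree insertion order: [6, 28, 21, 46, 23]
Tree (level-order array): [6, None, 28, 21, 46, None, 23]
In a BST, the LCA of p=21, q=28 is the first node v on the
root-to-leaf path with p <= v <= q (go left if both < v, right if both > v).
Walk from root:
  at 6: both 21 and 28 > 6, go right
  at 28: 21 <= 28 <= 28, this is the LCA
LCA = 28


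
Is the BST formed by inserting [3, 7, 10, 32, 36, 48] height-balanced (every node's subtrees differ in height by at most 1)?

Tree (level-order array): [3, None, 7, None, 10, None, 32, None, 36, None, 48]
Definition: a tree is height-balanced if, at every node, |h(left) - h(right)| <= 1 (empty subtree has height -1).
Bottom-up per-node check:
  node 48: h_left=-1, h_right=-1, diff=0 [OK], height=0
  node 36: h_left=-1, h_right=0, diff=1 [OK], height=1
  node 32: h_left=-1, h_right=1, diff=2 [FAIL (|-1-1|=2 > 1)], height=2
  node 10: h_left=-1, h_right=2, diff=3 [FAIL (|-1-2|=3 > 1)], height=3
  node 7: h_left=-1, h_right=3, diff=4 [FAIL (|-1-3|=4 > 1)], height=4
  node 3: h_left=-1, h_right=4, diff=5 [FAIL (|-1-4|=5 > 1)], height=5
Node 32 violates the condition: |-1 - 1| = 2 > 1.
Result: Not balanced


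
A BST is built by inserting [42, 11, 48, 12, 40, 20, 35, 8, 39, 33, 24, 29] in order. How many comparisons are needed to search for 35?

Search path for 35: 42 -> 11 -> 12 -> 40 -> 20 -> 35
Found: True
Comparisons: 6


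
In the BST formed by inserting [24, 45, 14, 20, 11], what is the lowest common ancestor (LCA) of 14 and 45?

Tree insertion order: [24, 45, 14, 20, 11]
Tree (level-order array): [24, 14, 45, 11, 20]
In a BST, the LCA of p=14, q=45 is the first node v on the
root-to-leaf path with p <= v <= q (go left if both < v, right if both > v).
Walk from root:
  at 24: 14 <= 24 <= 45, this is the LCA
LCA = 24


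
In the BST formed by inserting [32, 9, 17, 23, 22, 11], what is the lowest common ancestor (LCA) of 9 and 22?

Tree insertion order: [32, 9, 17, 23, 22, 11]
Tree (level-order array): [32, 9, None, None, 17, 11, 23, None, None, 22]
In a BST, the LCA of p=9, q=22 is the first node v on the
root-to-leaf path with p <= v <= q (go left if both < v, right if both > v).
Walk from root:
  at 32: both 9 and 22 < 32, go left
  at 9: 9 <= 9 <= 22, this is the LCA
LCA = 9


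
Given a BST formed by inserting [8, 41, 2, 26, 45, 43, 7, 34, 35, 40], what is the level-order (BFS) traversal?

Tree insertion order: [8, 41, 2, 26, 45, 43, 7, 34, 35, 40]
Tree (level-order array): [8, 2, 41, None, 7, 26, 45, None, None, None, 34, 43, None, None, 35, None, None, None, 40]
BFS from the root, enqueuing left then right child of each popped node:
  queue [8] -> pop 8, enqueue [2, 41], visited so far: [8]
  queue [2, 41] -> pop 2, enqueue [7], visited so far: [8, 2]
  queue [41, 7] -> pop 41, enqueue [26, 45], visited so far: [8, 2, 41]
  queue [7, 26, 45] -> pop 7, enqueue [none], visited so far: [8, 2, 41, 7]
  queue [26, 45] -> pop 26, enqueue [34], visited so far: [8, 2, 41, 7, 26]
  queue [45, 34] -> pop 45, enqueue [43], visited so far: [8, 2, 41, 7, 26, 45]
  queue [34, 43] -> pop 34, enqueue [35], visited so far: [8, 2, 41, 7, 26, 45, 34]
  queue [43, 35] -> pop 43, enqueue [none], visited so far: [8, 2, 41, 7, 26, 45, 34, 43]
  queue [35] -> pop 35, enqueue [40], visited so far: [8, 2, 41, 7, 26, 45, 34, 43, 35]
  queue [40] -> pop 40, enqueue [none], visited so far: [8, 2, 41, 7, 26, 45, 34, 43, 35, 40]
Result: [8, 2, 41, 7, 26, 45, 34, 43, 35, 40]


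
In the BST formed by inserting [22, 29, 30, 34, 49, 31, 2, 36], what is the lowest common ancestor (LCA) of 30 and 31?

Tree insertion order: [22, 29, 30, 34, 49, 31, 2, 36]
Tree (level-order array): [22, 2, 29, None, None, None, 30, None, 34, 31, 49, None, None, 36]
In a BST, the LCA of p=30, q=31 is the first node v on the
root-to-leaf path with p <= v <= q (go left if both < v, right if both > v).
Walk from root:
  at 22: both 30 and 31 > 22, go right
  at 29: both 30 and 31 > 29, go right
  at 30: 30 <= 30 <= 31, this is the LCA
LCA = 30


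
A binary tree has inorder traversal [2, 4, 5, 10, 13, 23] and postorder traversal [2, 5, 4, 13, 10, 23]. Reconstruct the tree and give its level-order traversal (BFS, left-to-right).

Inorder:   [2, 4, 5, 10, 13, 23]
Postorder: [2, 5, 4, 13, 10, 23]
Algorithm: postorder visits root last, so walk postorder right-to-left;
each value is the root of the current inorder slice — split it at that
value, recurse on the right subtree first, then the left.
Recursive splits:
  root=23; inorder splits into left=[2, 4, 5, 10, 13], right=[]
  root=10; inorder splits into left=[2, 4, 5], right=[13]
  root=13; inorder splits into left=[], right=[]
  root=4; inorder splits into left=[2], right=[5]
  root=5; inorder splits into left=[], right=[]
  root=2; inorder splits into left=[], right=[]
Reconstructed level-order: [23, 10, 4, 13, 2, 5]


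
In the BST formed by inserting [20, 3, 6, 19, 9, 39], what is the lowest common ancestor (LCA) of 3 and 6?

Tree insertion order: [20, 3, 6, 19, 9, 39]
Tree (level-order array): [20, 3, 39, None, 6, None, None, None, 19, 9]
In a BST, the LCA of p=3, q=6 is the first node v on the
root-to-leaf path with p <= v <= q (go left if both < v, right if both > v).
Walk from root:
  at 20: both 3 and 6 < 20, go left
  at 3: 3 <= 3 <= 6, this is the LCA
LCA = 3


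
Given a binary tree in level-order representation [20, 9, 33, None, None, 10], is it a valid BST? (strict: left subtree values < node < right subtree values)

Level-order array: [20, 9, 33, None, None, 10]
Validate using subtree bounds (lo, hi): at each node, require lo < value < hi,
then recurse left with hi=value and right with lo=value.
Preorder trace (stopping at first violation):
  at node 20 with bounds (-inf, +inf): OK
  at node 9 with bounds (-inf, 20): OK
  at node 33 with bounds (20, +inf): OK
  at node 10 with bounds (20, 33): VIOLATION
Node 10 violates its bound: not (20 < 10 < 33).
Result: Not a valid BST


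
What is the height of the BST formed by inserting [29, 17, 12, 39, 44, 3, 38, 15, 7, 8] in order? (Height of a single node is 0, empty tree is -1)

Insertion order: [29, 17, 12, 39, 44, 3, 38, 15, 7, 8]
Tree (level-order array): [29, 17, 39, 12, None, 38, 44, 3, 15, None, None, None, None, None, 7, None, None, None, 8]
Compute height bottom-up (empty subtree = -1):
  height(8) = 1 + max(-1, -1) = 0
  height(7) = 1 + max(-1, 0) = 1
  height(3) = 1 + max(-1, 1) = 2
  height(15) = 1 + max(-1, -1) = 0
  height(12) = 1 + max(2, 0) = 3
  height(17) = 1 + max(3, -1) = 4
  height(38) = 1 + max(-1, -1) = 0
  height(44) = 1 + max(-1, -1) = 0
  height(39) = 1 + max(0, 0) = 1
  height(29) = 1 + max(4, 1) = 5
Height = 5


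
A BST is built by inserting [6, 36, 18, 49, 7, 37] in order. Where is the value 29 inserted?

Starting tree (level order): [6, None, 36, 18, 49, 7, None, 37]
Insertion path: 6 -> 36 -> 18
Result: insert 29 as right child of 18
Final tree (level order): [6, None, 36, 18, 49, 7, 29, 37]


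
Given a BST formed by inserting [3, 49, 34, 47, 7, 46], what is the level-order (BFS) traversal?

Tree insertion order: [3, 49, 34, 47, 7, 46]
Tree (level-order array): [3, None, 49, 34, None, 7, 47, None, None, 46]
BFS from the root, enqueuing left then right child of each popped node:
  queue [3] -> pop 3, enqueue [49], visited so far: [3]
  queue [49] -> pop 49, enqueue [34], visited so far: [3, 49]
  queue [34] -> pop 34, enqueue [7, 47], visited so far: [3, 49, 34]
  queue [7, 47] -> pop 7, enqueue [none], visited so far: [3, 49, 34, 7]
  queue [47] -> pop 47, enqueue [46], visited so far: [3, 49, 34, 7, 47]
  queue [46] -> pop 46, enqueue [none], visited so far: [3, 49, 34, 7, 47, 46]
Result: [3, 49, 34, 7, 47, 46]


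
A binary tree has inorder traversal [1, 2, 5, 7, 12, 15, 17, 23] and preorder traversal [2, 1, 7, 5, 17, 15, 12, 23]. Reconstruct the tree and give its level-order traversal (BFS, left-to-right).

Inorder:  [1, 2, 5, 7, 12, 15, 17, 23]
Preorder: [2, 1, 7, 5, 17, 15, 12, 23]
Algorithm: preorder visits root first, so consume preorder in order;
for each root, split the current inorder slice at that value into
left-subtree inorder and right-subtree inorder, then recurse.
Recursive splits:
  root=2; inorder splits into left=[1], right=[5, 7, 12, 15, 17, 23]
  root=1; inorder splits into left=[], right=[]
  root=7; inorder splits into left=[5], right=[12, 15, 17, 23]
  root=5; inorder splits into left=[], right=[]
  root=17; inorder splits into left=[12, 15], right=[23]
  root=15; inorder splits into left=[12], right=[]
  root=12; inorder splits into left=[], right=[]
  root=23; inorder splits into left=[], right=[]
Reconstructed level-order: [2, 1, 7, 5, 17, 15, 23, 12]


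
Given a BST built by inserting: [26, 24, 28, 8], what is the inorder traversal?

Tree insertion order: [26, 24, 28, 8]
Tree (level-order array): [26, 24, 28, 8]
Inorder traversal: [8, 24, 26, 28]


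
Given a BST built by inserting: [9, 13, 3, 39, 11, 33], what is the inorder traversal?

Tree insertion order: [9, 13, 3, 39, 11, 33]
Tree (level-order array): [9, 3, 13, None, None, 11, 39, None, None, 33]
Inorder traversal: [3, 9, 11, 13, 33, 39]


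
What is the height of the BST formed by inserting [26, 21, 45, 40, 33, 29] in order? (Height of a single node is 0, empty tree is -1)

Insertion order: [26, 21, 45, 40, 33, 29]
Tree (level-order array): [26, 21, 45, None, None, 40, None, 33, None, 29]
Compute height bottom-up (empty subtree = -1):
  height(21) = 1 + max(-1, -1) = 0
  height(29) = 1 + max(-1, -1) = 0
  height(33) = 1 + max(0, -1) = 1
  height(40) = 1 + max(1, -1) = 2
  height(45) = 1 + max(2, -1) = 3
  height(26) = 1 + max(0, 3) = 4
Height = 4


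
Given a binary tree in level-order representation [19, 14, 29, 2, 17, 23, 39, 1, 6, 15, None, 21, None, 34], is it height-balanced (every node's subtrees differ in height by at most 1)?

Tree (level-order array): [19, 14, 29, 2, 17, 23, 39, 1, 6, 15, None, 21, None, 34]
Definition: a tree is height-balanced if, at every node, |h(left) - h(right)| <= 1 (empty subtree has height -1).
Bottom-up per-node check:
  node 1: h_left=-1, h_right=-1, diff=0 [OK], height=0
  node 6: h_left=-1, h_right=-1, diff=0 [OK], height=0
  node 2: h_left=0, h_right=0, diff=0 [OK], height=1
  node 15: h_left=-1, h_right=-1, diff=0 [OK], height=0
  node 17: h_left=0, h_right=-1, diff=1 [OK], height=1
  node 14: h_left=1, h_right=1, diff=0 [OK], height=2
  node 21: h_left=-1, h_right=-1, diff=0 [OK], height=0
  node 23: h_left=0, h_right=-1, diff=1 [OK], height=1
  node 34: h_left=-1, h_right=-1, diff=0 [OK], height=0
  node 39: h_left=0, h_right=-1, diff=1 [OK], height=1
  node 29: h_left=1, h_right=1, diff=0 [OK], height=2
  node 19: h_left=2, h_right=2, diff=0 [OK], height=3
All nodes satisfy the balance condition.
Result: Balanced


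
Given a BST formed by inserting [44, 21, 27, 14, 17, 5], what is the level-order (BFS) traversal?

Tree insertion order: [44, 21, 27, 14, 17, 5]
Tree (level-order array): [44, 21, None, 14, 27, 5, 17]
BFS from the root, enqueuing left then right child of each popped node:
  queue [44] -> pop 44, enqueue [21], visited so far: [44]
  queue [21] -> pop 21, enqueue [14, 27], visited so far: [44, 21]
  queue [14, 27] -> pop 14, enqueue [5, 17], visited so far: [44, 21, 14]
  queue [27, 5, 17] -> pop 27, enqueue [none], visited so far: [44, 21, 14, 27]
  queue [5, 17] -> pop 5, enqueue [none], visited so far: [44, 21, 14, 27, 5]
  queue [17] -> pop 17, enqueue [none], visited so far: [44, 21, 14, 27, 5, 17]
Result: [44, 21, 14, 27, 5, 17]


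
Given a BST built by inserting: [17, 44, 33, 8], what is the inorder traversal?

Tree insertion order: [17, 44, 33, 8]
Tree (level-order array): [17, 8, 44, None, None, 33]
Inorder traversal: [8, 17, 33, 44]


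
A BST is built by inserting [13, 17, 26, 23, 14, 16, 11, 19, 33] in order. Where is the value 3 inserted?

Starting tree (level order): [13, 11, 17, None, None, 14, 26, None, 16, 23, 33, None, None, 19]
Insertion path: 13 -> 11
Result: insert 3 as left child of 11
Final tree (level order): [13, 11, 17, 3, None, 14, 26, None, None, None, 16, 23, 33, None, None, 19]


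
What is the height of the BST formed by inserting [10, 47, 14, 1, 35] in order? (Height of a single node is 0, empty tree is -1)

Insertion order: [10, 47, 14, 1, 35]
Tree (level-order array): [10, 1, 47, None, None, 14, None, None, 35]
Compute height bottom-up (empty subtree = -1):
  height(1) = 1 + max(-1, -1) = 0
  height(35) = 1 + max(-1, -1) = 0
  height(14) = 1 + max(-1, 0) = 1
  height(47) = 1 + max(1, -1) = 2
  height(10) = 1 + max(0, 2) = 3
Height = 3


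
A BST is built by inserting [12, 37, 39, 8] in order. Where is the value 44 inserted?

Starting tree (level order): [12, 8, 37, None, None, None, 39]
Insertion path: 12 -> 37 -> 39
Result: insert 44 as right child of 39
Final tree (level order): [12, 8, 37, None, None, None, 39, None, 44]


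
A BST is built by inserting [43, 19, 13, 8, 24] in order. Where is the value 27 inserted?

Starting tree (level order): [43, 19, None, 13, 24, 8]
Insertion path: 43 -> 19 -> 24
Result: insert 27 as right child of 24
Final tree (level order): [43, 19, None, 13, 24, 8, None, None, 27]


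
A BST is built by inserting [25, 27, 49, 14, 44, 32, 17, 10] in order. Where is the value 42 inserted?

Starting tree (level order): [25, 14, 27, 10, 17, None, 49, None, None, None, None, 44, None, 32]
Insertion path: 25 -> 27 -> 49 -> 44 -> 32
Result: insert 42 as right child of 32
Final tree (level order): [25, 14, 27, 10, 17, None, 49, None, None, None, None, 44, None, 32, None, None, 42]


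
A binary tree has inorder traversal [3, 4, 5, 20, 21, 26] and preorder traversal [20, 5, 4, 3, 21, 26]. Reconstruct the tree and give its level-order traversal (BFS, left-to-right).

Inorder:  [3, 4, 5, 20, 21, 26]
Preorder: [20, 5, 4, 3, 21, 26]
Algorithm: preorder visits root first, so consume preorder in order;
for each root, split the current inorder slice at that value into
left-subtree inorder and right-subtree inorder, then recurse.
Recursive splits:
  root=20; inorder splits into left=[3, 4, 5], right=[21, 26]
  root=5; inorder splits into left=[3, 4], right=[]
  root=4; inorder splits into left=[3], right=[]
  root=3; inorder splits into left=[], right=[]
  root=21; inorder splits into left=[], right=[26]
  root=26; inorder splits into left=[], right=[]
Reconstructed level-order: [20, 5, 21, 4, 26, 3]


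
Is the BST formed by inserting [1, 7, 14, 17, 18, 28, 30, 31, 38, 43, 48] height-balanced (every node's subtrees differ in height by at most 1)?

Tree (level-order array): [1, None, 7, None, 14, None, 17, None, 18, None, 28, None, 30, None, 31, None, 38, None, 43, None, 48]
Definition: a tree is height-balanced if, at every node, |h(left) - h(right)| <= 1 (empty subtree has height -1).
Bottom-up per-node check:
  node 48: h_left=-1, h_right=-1, diff=0 [OK], height=0
  node 43: h_left=-1, h_right=0, diff=1 [OK], height=1
  node 38: h_left=-1, h_right=1, diff=2 [FAIL (|-1-1|=2 > 1)], height=2
  node 31: h_left=-1, h_right=2, diff=3 [FAIL (|-1-2|=3 > 1)], height=3
  node 30: h_left=-1, h_right=3, diff=4 [FAIL (|-1-3|=4 > 1)], height=4
  node 28: h_left=-1, h_right=4, diff=5 [FAIL (|-1-4|=5 > 1)], height=5
  node 18: h_left=-1, h_right=5, diff=6 [FAIL (|-1-5|=6 > 1)], height=6
  node 17: h_left=-1, h_right=6, diff=7 [FAIL (|-1-6|=7 > 1)], height=7
  node 14: h_left=-1, h_right=7, diff=8 [FAIL (|-1-7|=8 > 1)], height=8
  node 7: h_left=-1, h_right=8, diff=9 [FAIL (|-1-8|=9 > 1)], height=9
  node 1: h_left=-1, h_right=9, diff=10 [FAIL (|-1-9|=10 > 1)], height=10
Node 38 violates the condition: |-1 - 1| = 2 > 1.
Result: Not balanced


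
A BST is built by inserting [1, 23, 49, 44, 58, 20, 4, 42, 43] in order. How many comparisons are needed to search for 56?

Search path for 56: 1 -> 23 -> 49 -> 58
Found: False
Comparisons: 4


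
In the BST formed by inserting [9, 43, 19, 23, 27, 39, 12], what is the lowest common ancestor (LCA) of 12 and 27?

Tree insertion order: [9, 43, 19, 23, 27, 39, 12]
Tree (level-order array): [9, None, 43, 19, None, 12, 23, None, None, None, 27, None, 39]
In a BST, the LCA of p=12, q=27 is the first node v on the
root-to-leaf path with p <= v <= q (go left if both < v, right if both > v).
Walk from root:
  at 9: both 12 and 27 > 9, go right
  at 43: both 12 and 27 < 43, go left
  at 19: 12 <= 19 <= 27, this is the LCA
LCA = 19


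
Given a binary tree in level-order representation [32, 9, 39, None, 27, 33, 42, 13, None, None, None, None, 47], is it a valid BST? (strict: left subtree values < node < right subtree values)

Level-order array: [32, 9, 39, None, 27, 33, 42, 13, None, None, None, None, 47]
Validate using subtree bounds (lo, hi): at each node, require lo < value < hi,
then recurse left with hi=value and right with lo=value.
Preorder trace (stopping at first violation):
  at node 32 with bounds (-inf, +inf): OK
  at node 9 with bounds (-inf, 32): OK
  at node 27 with bounds (9, 32): OK
  at node 13 with bounds (9, 27): OK
  at node 39 with bounds (32, +inf): OK
  at node 33 with bounds (32, 39): OK
  at node 42 with bounds (39, +inf): OK
  at node 47 with bounds (42, +inf): OK
No violation found at any node.
Result: Valid BST


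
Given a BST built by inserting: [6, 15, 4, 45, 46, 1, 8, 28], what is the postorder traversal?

Tree insertion order: [6, 15, 4, 45, 46, 1, 8, 28]
Tree (level-order array): [6, 4, 15, 1, None, 8, 45, None, None, None, None, 28, 46]
Postorder traversal: [1, 4, 8, 28, 46, 45, 15, 6]


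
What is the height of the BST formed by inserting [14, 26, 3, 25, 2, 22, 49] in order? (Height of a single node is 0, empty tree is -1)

Insertion order: [14, 26, 3, 25, 2, 22, 49]
Tree (level-order array): [14, 3, 26, 2, None, 25, 49, None, None, 22]
Compute height bottom-up (empty subtree = -1):
  height(2) = 1 + max(-1, -1) = 0
  height(3) = 1 + max(0, -1) = 1
  height(22) = 1 + max(-1, -1) = 0
  height(25) = 1 + max(0, -1) = 1
  height(49) = 1 + max(-1, -1) = 0
  height(26) = 1 + max(1, 0) = 2
  height(14) = 1 + max(1, 2) = 3
Height = 3


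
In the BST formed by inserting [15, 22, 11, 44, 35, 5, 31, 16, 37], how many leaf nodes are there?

Tree built from: [15, 22, 11, 44, 35, 5, 31, 16, 37]
Tree (level-order array): [15, 11, 22, 5, None, 16, 44, None, None, None, None, 35, None, 31, 37]
Rule: A leaf has 0 children.
Per-node child counts:
  node 15: 2 child(ren)
  node 11: 1 child(ren)
  node 5: 0 child(ren)
  node 22: 2 child(ren)
  node 16: 0 child(ren)
  node 44: 1 child(ren)
  node 35: 2 child(ren)
  node 31: 0 child(ren)
  node 37: 0 child(ren)
Matching nodes: [5, 16, 31, 37]
Count of leaf nodes: 4


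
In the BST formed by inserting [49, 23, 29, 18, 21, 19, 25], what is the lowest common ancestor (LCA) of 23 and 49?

Tree insertion order: [49, 23, 29, 18, 21, 19, 25]
Tree (level-order array): [49, 23, None, 18, 29, None, 21, 25, None, 19]
In a BST, the LCA of p=23, q=49 is the first node v on the
root-to-leaf path with p <= v <= q (go left if both < v, right if both > v).
Walk from root:
  at 49: 23 <= 49 <= 49, this is the LCA
LCA = 49


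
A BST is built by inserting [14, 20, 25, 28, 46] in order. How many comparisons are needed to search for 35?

Search path for 35: 14 -> 20 -> 25 -> 28 -> 46
Found: False
Comparisons: 5


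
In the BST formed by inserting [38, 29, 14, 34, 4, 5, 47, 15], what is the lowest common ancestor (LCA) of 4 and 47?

Tree insertion order: [38, 29, 14, 34, 4, 5, 47, 15]
Tree (level-order array): [38, 29, 47, 14, 34, None, None, 4, 15, None, None, None, 5]
In a BST, the LCA of p=4, q=47 is the first node v on the
root-to-leaf path with p <= v <= q (go left if both < v, right if both > v).
Walk from root:
  at 38: 4 <= 38 <= 47, this is the LCA
LCA = 38


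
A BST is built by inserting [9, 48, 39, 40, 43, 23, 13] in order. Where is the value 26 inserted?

Starting tree (level order): [9, None, 48, 39, None, 23, 40, 13, None, None, 43]
Insertion path: 9 -> 48 -> 39 -> 23
Result: insert 26 as right child of 23
Final tree (level order): [9, None, 48, 39, None, 23, 40, 13, 26, None, 43]


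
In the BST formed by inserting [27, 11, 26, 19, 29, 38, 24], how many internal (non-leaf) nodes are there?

Tree built from: [27, 11, 26, 19, 29, 38, 24]
Tree (level-order array): [27, 11, 29, None, 26, None, 38, 19, None, None, None, None, 24]
Rule: An internal node has at least one child.
Per-node child counts:
  node 27: 2 child(ren)
  node 11: 1 child(ren)
  node 26: 1 child(ren)
  node 19: 1 child(ren)
  node 24: 0 child(ren)
  node 29: 1 child(ren)
  node 38: 0 child(ren)
Matching nodes: [27, 11, 26, 19, 29]
Count of internal (non-leaf) nodes: 5


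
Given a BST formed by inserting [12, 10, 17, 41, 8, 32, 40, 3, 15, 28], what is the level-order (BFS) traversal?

Tree insertion order: [12, 10, 17, 41, 8, 32, 40, 3, 15, 28]
Tree (level-order array): [12, 10, 17, 8, None, 15, 41, 3, None, None, None, 32, None, None, None, 28, 40]
BFS from the root, enqueuing left then right child of each popped node:
  queue [12] -> pop 12, enqueue [10, 17], visited so far: [12]
  queue [10, 17] -> pop 10, enqueue [8], visited so far: [12, 10]
  queue [17, 8] -> pop 17, enqueue [15, 41], visited so far: [12, 10, 17]
  queue [8, 15, 41] -> pop 8, enqueue [3], visited so far: [12, 10, 17, 8]
  queue [15, 41, 3] -> pop 15, enqueue [none], visited so far: [12, 10, 17, 8, 15]
  queue [41, 3] -> pop 41, enqueue [32], visited so far: [12, 10, 17, 8, 15, 41]
  queue [3, 32] -> pop 3, enqueue [none], visited so far: [12, 10, 17, 8, 15, 41, 3]
  queue [32] -> pop 32, enqueue [28, 40], visited so far: [12, 10, 17, 8, 15, 41, 3, 32]
  queue [28, 40] -> pop 28, enqueue [none], visited so far: [12, 10, 17, 8, 15, 41, 3, 32, 28]
  queue [40] -> pop 40, enqueue [none], visited so far: [12, 10, 17, 8, 15, 41, 3, 32, 28, 40]
Result: [12, 10, 17, 8, 15, 41, 3, 32, 28, 40]


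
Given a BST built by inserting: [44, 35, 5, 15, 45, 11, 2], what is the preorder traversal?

Tree insertion order: [44, 35, 5, 15, 45, 11, 2]
Tree (level-order array): [44, 35, 45, 5, None, None, None, 2, 15, None, None, 11]
Preorder traversal: [44, 35, 5, 2, 15, 11, 45]


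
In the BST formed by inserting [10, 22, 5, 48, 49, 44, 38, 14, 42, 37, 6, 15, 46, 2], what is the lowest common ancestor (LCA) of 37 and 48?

Tree insertion order: [10, 22, 5, 48, 49, 44, 38, 14, 42, 37, 6, 15, 46, 2]
Tree (level-order array): [10, 5, 22, 2, 6, 14, 48, None, None, None, None, None, 15, 44, 49, None, None, 38, 46, None, None, 37, 42]
In a BST, the LCA of p=37, q=48 is the first node v on the
root-to-leaf path with p <= v <= q (go left if both < v, right if both > v).
Walk from root:
  at 10: both 37 and 48 > 10, go right
  at 22: both 37 and 48 > 22, go right
  at 48: 37 <= 48 <= 48, this is the LCA
LCA = 48


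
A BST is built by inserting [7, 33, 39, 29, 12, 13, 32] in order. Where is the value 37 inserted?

Starting tree (level order): [7, None, 33, 29, 39, 12, 32, None, None, None, 13]
Insertion path: 7 -> 33 -> 39
Result: insert 37 as left child of 39
Final tree (level order): [7, None, 33, 29, 39, 12, 32, 37, None, None, 13]


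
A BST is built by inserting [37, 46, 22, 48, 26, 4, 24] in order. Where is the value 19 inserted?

Starting tree (level order): [37, 22, 46, 4, 26, None, 48, None, None, 24]
Insertion path: 37 -> 22 -> 4
Result: insert 19 as right child of 4
Final tree (level order): [37, 22, 46, 4, 26, None, 48, None, 19, 24]


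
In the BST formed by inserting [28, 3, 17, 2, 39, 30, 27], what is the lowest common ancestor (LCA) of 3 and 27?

Tree insertion order: [28, 3, 17, 2, 39, 30, 27]
Tree (level-order array): [28, 3, 39, 2, 17, 30, None, None, None, None, 27]
In a BST, the LCA of p=3, q=27 is the first node v on the
root-to-leaf path with p <= v <= q (go left if both < v, right if both > v).
Walk from root:
  at 28: both 3 and 27 < 28, go left
  at 3: 3 <= 3 <= 27, this is the LCA
LCA = 3


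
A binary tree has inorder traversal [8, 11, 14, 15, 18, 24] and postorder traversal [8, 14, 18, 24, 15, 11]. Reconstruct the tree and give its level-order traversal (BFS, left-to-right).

Inorder:   [8, 11, 14, 15, 18, 24]
Postorder: [8, 14, 18, 24, 15, 11]
Algorithm: postorder visits root last, so walk postorder right-to-left;
each value is the root of the current inorder slice — split it at that
value, recurse on the right subtree first, then the left.
Recursive splits:
  root=11; inorder splits into left=[8], right=[14, 15, 18, 24]
  root=15; inorder splits into left=[14], right=[18, 24]
  root=24; inorder splits into left=[18], right=[]
  root=18; inorder splits into left=[], right=[]
  root=14; inorder splits into left=[], right=[]
  root=8; inorder splits into left=[], right=[]
Reconstructed level-order: [11, 8, 15, 14, 24, 18]


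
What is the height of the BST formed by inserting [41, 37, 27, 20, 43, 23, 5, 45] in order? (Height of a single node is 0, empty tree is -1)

Insertion order: [41, 37, 27, 20, 43, 23, 5, 45]
Tree (level-order array): [41, 37, 43, 27, None, None, 45, 20, None, None, None, 5, 23]
Compute height bottom-up (empty subtree = -1):
  height(5) = 1 + max(-1, -1) = 0
  height(23) = 1 + max(-1, -1) = 0
  height(20) = 1 + max(0, 0) = 1
  height(27) = 1 + max(1, -1) = 2
  height(37) = 1 + max(2, -1) = 3
  height(45) = 1 + max(-1, -1) = 0
  height(43) = 1 + max(-1, 0) = 1
  height(41) = 1 + max(3, 1) = 4
Height = 4


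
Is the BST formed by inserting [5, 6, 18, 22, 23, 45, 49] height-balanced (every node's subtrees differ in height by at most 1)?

Tree (level-order array): [5, None, 6, None, 18, None, 22, None, 23, None, 45, None, 49]
Definition: a tree is height-balanced if, at every node, |h(left) - h(right)| <= 1 (empty subtree has height -1).
Bottom-up per-node check:
  node 49: h_left=-1, h_right=-1, diff=0 [OK], height=0
  node 45: h_left=-1, h_right=0, diff=1 [OK], height=1
  node 23: h_left=-1, h_right=1, diff=2 [FAIL (|-1-1|=2 > 1)], height=2
  node 22: h_left=-1, h_right=2, diff=3 [FAIL (|-1-2|=3 > 1)], height=3
  node 18: h_left=-1, h_right=3, diff=4 [FAIL (|-1-3|=4 > 1)], height=4
  node 6: h_left=-1, h_right=4, diff=5 [FAIL (|-1-4|=5 > 1)], height=5
  node 5: h_left=-1, h_right=5, diff=6 [FAIL (|-1-5|=6 > 1)], height=6
Node 23 violates the condition: |-1 - 1| = 2 > 1.
Result: Not balanced
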